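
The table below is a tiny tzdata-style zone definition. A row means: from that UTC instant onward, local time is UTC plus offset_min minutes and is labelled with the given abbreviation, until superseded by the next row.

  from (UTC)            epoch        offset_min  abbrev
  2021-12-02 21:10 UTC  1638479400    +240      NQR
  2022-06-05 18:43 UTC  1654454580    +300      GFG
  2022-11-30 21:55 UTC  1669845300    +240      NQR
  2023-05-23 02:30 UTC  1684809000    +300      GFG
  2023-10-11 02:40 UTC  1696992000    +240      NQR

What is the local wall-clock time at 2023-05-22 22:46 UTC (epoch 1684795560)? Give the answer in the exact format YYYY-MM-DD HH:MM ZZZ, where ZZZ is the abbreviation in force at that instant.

2023-05-23 02:46 NQR

Query: 2023-05-22 22:46 UTC
Rule 3/5 (NQR, +04:00): 2022-11-30 21:55 UTC ≤ query < 2023-05-23 02:30 UTC
22·60 + 46 + 240 = 1606 min
1606 = 1·1440 + 166; 166 = 2·60 + 46 → 02:46, 2023-05-22 + 1 day = 2023-05-23
→ 2023-05-23 02:46 NQR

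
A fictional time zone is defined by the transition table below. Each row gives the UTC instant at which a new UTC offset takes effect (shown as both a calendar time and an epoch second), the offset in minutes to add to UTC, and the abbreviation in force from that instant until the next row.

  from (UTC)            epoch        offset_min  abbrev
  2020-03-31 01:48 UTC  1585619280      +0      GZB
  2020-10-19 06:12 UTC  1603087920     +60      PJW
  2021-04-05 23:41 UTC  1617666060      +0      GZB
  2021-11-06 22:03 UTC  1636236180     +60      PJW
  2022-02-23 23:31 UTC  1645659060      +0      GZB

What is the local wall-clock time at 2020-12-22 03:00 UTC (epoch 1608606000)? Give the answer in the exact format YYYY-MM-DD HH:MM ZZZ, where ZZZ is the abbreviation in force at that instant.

Query: 2020-12-22 03:00 UTC
Rule 2/5 (PJW, +01:00): 2020-10-19 06:12 UTC ≤ query < 2021-04-05 23:41 UTC
3·60 + 0 + 60 = 240 min
240 = 0·1440 + 240; 240 = 4·60 + 0 → 04:00, same day
→ 2020-12-22 04:00 PJW

2020-12-22 04:00 PJW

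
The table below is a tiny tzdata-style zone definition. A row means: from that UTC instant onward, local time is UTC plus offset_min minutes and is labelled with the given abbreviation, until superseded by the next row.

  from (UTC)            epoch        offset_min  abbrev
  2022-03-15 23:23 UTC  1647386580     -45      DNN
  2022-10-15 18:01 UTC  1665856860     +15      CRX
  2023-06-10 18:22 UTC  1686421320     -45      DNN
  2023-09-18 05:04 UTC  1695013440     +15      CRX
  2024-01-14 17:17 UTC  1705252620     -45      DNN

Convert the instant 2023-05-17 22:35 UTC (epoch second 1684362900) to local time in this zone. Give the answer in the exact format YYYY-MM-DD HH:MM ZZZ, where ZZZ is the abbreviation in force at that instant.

2023-05-17 22:50 CRX

Query: 2023-05-17 22:35 UTC
Rule 2/5 (CRX, +00:15): 2022-10-15 18:01 UTC ≤ query < 2023-06-10 18:22 UTC
22·60 + 35 + 15 = 1370 min
1370 = 0·1440 + 1370; 1370 = 22·60 + 50 → 22:50, same day
→ 2023-05-17 22:50 CRX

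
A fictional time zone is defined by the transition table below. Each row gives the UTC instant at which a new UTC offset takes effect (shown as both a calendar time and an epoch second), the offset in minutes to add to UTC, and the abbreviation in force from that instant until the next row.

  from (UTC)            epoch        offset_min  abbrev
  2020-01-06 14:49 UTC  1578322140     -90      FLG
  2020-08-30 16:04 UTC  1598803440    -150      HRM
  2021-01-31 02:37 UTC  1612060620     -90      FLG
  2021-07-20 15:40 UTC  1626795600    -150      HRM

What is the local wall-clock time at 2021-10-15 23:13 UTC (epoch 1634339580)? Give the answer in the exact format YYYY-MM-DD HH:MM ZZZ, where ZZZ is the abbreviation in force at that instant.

Query: 2021-10-15 23:13 UTC
Rule 4/4 (HRM, -02:30): 2021-07-20 15:40 UTC ≤ query < +∞
23·60 + 13 - 150 = 1243 min
1243 = 0·1440 + 1243; 1243 = 20·60 + 43 → 20:43, same day
→ 2021-10-15 20:43 HRM

2021-10-15 20:43 HRM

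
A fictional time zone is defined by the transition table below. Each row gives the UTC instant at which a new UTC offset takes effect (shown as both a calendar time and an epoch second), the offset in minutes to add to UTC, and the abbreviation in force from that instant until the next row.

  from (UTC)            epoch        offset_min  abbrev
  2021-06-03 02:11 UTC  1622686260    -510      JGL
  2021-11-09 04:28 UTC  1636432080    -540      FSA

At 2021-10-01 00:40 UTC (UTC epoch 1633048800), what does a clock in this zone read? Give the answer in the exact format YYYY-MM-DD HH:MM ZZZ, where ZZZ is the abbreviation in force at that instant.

Query: 2021-10-01 00:40 UTC
Rule 1/2 (JGL, -08:30): 2021-06-03 02:11 UTC ≤ query < 2021-11-09 04:28 UTC
0·60 + 40 - 510 = -470 min
-470 = -1·1440 + 970; 970 = 16·60 + 10 → 16:10, 2021-10-01 - 1 day = 2021-09-30
→ 2021-09-30 16:10 JGL

2021-09-30 16:10 JGL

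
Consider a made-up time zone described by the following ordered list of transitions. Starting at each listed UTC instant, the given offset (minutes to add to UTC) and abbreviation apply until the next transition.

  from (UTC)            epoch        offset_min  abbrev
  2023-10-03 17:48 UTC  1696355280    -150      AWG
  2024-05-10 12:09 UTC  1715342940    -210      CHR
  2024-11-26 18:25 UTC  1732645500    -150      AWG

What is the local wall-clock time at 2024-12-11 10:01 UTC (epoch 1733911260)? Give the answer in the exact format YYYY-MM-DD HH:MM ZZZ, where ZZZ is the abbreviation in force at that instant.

2024-12-11 07:31 AWG

Query: 2024-12-11 10:01 UTC
Rule 3/3 (AWG, -02:30): 2024-11-26 18:25 UTC ≤ query < +∞
10·60 + 1 - 150 = 451 min
451 = 0·1440 + 451; 451 = 7·60 + 31 → 07:31, same day
→ 2024-12-11 07:31 AWG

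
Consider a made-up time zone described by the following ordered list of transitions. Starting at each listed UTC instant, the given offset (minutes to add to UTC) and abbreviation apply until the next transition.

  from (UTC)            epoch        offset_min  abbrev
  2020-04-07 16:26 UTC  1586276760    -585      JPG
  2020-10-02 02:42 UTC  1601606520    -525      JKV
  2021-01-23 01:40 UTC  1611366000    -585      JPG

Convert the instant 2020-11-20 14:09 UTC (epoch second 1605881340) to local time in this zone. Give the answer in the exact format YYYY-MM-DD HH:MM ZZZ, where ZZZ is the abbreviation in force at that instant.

Query: 2020-11-20 14:09 UTC
Rule 2/3 (JKV, -08:45): 2020-10-02 02:42 UTC ≤ query < 2021-01-23 01:40 UTC
14·60 + 9 - 525 = 324 min
324 = 0·1440 + 324; 324 = 5·60 + 24 → 05:24, same day
→ 2020-11-20 05:24 JKV

2020-11-20 05:24 JKV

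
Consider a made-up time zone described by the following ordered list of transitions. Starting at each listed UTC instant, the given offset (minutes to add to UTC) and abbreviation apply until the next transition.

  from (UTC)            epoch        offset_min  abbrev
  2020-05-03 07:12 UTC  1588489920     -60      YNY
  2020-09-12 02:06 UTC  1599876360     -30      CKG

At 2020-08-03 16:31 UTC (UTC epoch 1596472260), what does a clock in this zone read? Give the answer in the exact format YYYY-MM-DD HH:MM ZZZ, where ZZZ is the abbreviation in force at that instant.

Query: 2020-08-03 16:31 UTC
Rule 1/2 (YNY, -01:00): 2020-05-03 07:12 UTC ≤ query < 2020-09-12 02:06 UTC
16·60 + 31 - 60 = 931 min
931 = 0·1440 + 931; 931 = 15·60 + 31 → 15:31, same day
→ 2020-08-03 15:31 YNY

2020-08-03 15:31 YNY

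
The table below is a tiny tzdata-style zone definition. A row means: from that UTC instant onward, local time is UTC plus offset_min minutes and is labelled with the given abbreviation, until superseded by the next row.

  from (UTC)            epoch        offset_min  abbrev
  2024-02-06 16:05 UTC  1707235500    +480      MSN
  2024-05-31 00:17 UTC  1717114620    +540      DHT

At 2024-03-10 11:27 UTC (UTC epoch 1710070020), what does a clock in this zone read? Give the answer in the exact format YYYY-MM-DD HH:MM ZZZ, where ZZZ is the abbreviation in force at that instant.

2024-03-10 19:27 MSN

Query: 2024-03-10 11:27 UTC
Rule 1/2 (MSN, +08:00): 2024-02-06 16:05 UTC ≤ query < 2024-05-31 00:17 UTC
11·60 + 27 + 480 = 1167 min
1167 = 0·1440 + 1167; 1167 = 19·60 + 27 → 19:27, same day
→ 2024-03-10 19:27 MSN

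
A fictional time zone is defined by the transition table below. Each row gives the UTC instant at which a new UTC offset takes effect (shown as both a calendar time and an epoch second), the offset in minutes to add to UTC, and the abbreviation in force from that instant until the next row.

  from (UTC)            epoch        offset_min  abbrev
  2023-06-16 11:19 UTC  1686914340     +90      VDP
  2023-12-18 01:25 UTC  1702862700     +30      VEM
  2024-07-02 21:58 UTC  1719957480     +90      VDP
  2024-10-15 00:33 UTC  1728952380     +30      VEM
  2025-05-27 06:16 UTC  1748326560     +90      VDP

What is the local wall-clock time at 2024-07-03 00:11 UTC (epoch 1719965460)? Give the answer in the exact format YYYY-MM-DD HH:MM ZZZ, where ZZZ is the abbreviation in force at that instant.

2024-07-03 01:41 VDP

Query: 2024-07-03 00:11 UTC
Rule 3/5 (VDP, +01:30): 2024-07-02 21:58 UTC ≤ query < 2024-10-15 00:33 UTC
0·60 + 11 + 90 = 101 min
101 = 0·1440 + 101; 101 = 1·60 + 41 → 01:41, same day
→ 2024-07-03 01:41 VDP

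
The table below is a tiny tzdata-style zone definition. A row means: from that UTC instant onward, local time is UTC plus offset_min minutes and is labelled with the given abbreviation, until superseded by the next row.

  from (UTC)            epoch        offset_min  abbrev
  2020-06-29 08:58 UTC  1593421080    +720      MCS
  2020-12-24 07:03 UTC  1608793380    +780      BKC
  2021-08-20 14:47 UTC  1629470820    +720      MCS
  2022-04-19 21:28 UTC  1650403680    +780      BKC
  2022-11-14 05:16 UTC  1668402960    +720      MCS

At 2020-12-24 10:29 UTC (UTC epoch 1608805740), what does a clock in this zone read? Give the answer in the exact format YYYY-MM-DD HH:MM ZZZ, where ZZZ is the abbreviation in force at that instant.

Query: 2020-12-24 10:29 UTC
Rule 2/5 (BKC, +13:00): 2020-12-24 07:03 UTC ≤ query < 2021-08-20 14:47 UTC
10·60 + 29 + 780 = 1409 min
1409 = 0·1440 + 1409; 1409 = 23·60 + 29 → 23:29, same day
→ 2020-12-24 23:29 BKC

2020-12-24 23:29 BKC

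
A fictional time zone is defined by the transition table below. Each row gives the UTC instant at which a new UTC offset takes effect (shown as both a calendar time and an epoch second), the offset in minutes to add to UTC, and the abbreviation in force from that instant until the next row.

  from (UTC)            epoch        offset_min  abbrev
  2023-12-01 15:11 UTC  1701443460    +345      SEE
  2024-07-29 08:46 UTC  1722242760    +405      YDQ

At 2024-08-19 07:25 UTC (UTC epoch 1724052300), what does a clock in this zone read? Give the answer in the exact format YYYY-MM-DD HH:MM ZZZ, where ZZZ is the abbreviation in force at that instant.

2024-08-19 14:10 YDQ

Query: 2024-08-19 07:25 UTC
Rule 2/2 (YDQ, +06:45): 2024-07-29 08:46 UTC ≤ query < +∞
7·60 + 25 + 405 = 850 min
850 = 0·1440 + 850; 850 = 14·60 + 10 → 14:10, same day
→ 2024-08-19 14:10 YDQ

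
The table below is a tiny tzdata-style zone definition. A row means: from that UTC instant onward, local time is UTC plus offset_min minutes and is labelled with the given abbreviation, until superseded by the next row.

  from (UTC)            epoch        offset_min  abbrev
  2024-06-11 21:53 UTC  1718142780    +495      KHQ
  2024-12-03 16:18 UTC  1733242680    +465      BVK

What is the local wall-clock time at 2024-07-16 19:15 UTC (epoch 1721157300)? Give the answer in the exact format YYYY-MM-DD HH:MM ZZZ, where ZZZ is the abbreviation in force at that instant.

Query: 2024-07-16 19:15 UTC
Rule 1/2 (KHQ, +08:15): 2024-06-11 21:53 UTC ≤ query < 2024-12-03 16:18 UTC
19·60 + 15 + 495 = 1650 min
1650 = 1·1440 + 210; 210 = 3·60 + 30 → 03:30, 2024-07-16 + 1 day = 2024-07-17
→ 2024-07-17 03:30 KHQ

2024-07-17 03:30 KHQ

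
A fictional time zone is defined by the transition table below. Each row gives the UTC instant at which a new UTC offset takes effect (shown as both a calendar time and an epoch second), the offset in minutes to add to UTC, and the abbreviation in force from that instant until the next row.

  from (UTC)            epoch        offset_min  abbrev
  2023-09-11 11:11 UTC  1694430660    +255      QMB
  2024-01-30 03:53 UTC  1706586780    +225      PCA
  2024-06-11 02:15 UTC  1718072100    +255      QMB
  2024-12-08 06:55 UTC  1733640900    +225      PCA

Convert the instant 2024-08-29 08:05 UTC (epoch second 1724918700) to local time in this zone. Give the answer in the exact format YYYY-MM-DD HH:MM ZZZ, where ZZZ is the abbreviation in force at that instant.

Query: 2024-08-29 08:05 UTC
Rule 3/4 (QMB, +04:15): 2024-06-11 02:15 UTC ≤ query < 2024-12-08 06:55 UTC
8·60 + 5 + 255 = 740 min
740 = 0·1440 + 740; 740 = 12·60 + 20 → 12:20, same day
→ 2024-08-29 12:20 QMB

2024-08-29 12:20 QMB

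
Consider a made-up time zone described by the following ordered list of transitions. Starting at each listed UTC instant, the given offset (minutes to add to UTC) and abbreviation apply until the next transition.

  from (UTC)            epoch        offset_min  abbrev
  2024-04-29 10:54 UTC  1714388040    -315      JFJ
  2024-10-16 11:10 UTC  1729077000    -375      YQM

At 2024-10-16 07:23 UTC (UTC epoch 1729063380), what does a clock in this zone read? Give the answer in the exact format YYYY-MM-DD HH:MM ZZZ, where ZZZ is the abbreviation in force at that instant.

Query: 2024-10-16 07:23 UTC
Rule 1/2 (JFJ, -05:15): 2024-04-29 10:54 UTC ≤ query < 2024-10-16 11:10 UTC
7·60 + 23 - 315 = 128 min
128 = 0·1440 + 128; 128 = 2·60 + 8 → 02:08, same day
→ 2024-10-16 02:08 JFJ

2024-10-16 02:08 JFJ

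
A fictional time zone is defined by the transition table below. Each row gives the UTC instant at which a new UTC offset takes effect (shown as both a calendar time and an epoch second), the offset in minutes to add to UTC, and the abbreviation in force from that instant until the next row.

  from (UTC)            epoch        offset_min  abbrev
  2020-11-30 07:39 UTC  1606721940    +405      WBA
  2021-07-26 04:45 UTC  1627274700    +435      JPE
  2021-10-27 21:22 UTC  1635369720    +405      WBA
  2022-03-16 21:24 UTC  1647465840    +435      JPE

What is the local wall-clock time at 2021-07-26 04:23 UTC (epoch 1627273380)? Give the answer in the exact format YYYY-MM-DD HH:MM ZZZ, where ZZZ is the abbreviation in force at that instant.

Query: 2021-07-26 04:23 UTC
Rule 1/4 (WBA, +06:45): 2020-11-30 07:39 UTC ≤ query < 2021-07-26 04:45 UTC
4·60 + 23 + 405 = 668 min
668 = 0·1440 + 668; 668 = 11·60 + 8 → 11:08, same day
→ 2021-07-26 11:08 WBA

2021-07-26 11:08 WBA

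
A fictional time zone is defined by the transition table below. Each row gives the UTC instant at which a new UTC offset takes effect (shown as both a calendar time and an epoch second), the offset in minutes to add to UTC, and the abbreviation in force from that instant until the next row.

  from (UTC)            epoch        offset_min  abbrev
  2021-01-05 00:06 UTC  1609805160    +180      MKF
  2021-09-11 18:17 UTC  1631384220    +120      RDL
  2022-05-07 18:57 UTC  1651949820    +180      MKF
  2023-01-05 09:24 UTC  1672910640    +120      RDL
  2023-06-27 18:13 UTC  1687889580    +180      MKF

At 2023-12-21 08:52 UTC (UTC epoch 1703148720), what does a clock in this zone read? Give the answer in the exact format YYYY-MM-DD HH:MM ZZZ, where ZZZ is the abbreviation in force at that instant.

Query: 2023-12-21 08:52 UTC
Rule 5/5 (MKF, +03:00): 2023-06-27 18:13 UTC ≤ query < +∞
8·60 + 52 + 180 = 712 min
712 = 0·1440 + 712; 712 = 11·60 + 52 → 11:52, same day
→ 2023-12-21 11:52 MKF

2023-12-21 11:52 MKF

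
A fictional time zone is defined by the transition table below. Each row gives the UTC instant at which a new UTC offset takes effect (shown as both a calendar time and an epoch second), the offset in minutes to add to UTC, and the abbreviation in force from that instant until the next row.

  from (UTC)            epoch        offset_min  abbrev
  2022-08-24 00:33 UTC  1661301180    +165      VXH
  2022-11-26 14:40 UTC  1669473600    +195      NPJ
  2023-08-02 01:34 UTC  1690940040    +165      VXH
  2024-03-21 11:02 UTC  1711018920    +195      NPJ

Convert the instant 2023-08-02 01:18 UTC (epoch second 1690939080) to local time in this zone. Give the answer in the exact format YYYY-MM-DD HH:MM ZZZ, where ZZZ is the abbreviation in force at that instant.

2023-08-02 04:33 NPJ

Query: 2023-08-02 01:18 UTC
Rule 2/4 (NPJ, +03:15): 2022-11-26 14:40 UTC ≤ query < 2023-08-02 01:34 UTC
1·60 + 18 + 195 = 273 min
273 = 0·1440 + 273; 273 = 4·60 + 33 → 04:33, same day
→ 2023-08-02 04:33 NPJ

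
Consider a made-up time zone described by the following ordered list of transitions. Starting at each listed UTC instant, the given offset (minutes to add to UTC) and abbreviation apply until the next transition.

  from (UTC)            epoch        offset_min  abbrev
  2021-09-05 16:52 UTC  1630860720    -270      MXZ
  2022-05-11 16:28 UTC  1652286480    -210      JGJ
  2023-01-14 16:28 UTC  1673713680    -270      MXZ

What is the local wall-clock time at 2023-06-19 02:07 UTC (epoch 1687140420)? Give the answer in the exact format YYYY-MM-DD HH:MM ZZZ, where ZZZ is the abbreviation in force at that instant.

Query: 2023-06-19 02:07 UTC
Rule 3/3 (MXZ, -04:30): 2023-01-14 16:28 UTC ≤ query < +∞
2·60 + 7 - 270 = -143 min
-143 = -1·1440 + 1297; 1297 = 21·60 + 37 → 21:37, 2023-06-19 - 1 day = 2023-06-18
→ 2023-06-18 21:37 MXZ

2023-06-18 21:37 MXZ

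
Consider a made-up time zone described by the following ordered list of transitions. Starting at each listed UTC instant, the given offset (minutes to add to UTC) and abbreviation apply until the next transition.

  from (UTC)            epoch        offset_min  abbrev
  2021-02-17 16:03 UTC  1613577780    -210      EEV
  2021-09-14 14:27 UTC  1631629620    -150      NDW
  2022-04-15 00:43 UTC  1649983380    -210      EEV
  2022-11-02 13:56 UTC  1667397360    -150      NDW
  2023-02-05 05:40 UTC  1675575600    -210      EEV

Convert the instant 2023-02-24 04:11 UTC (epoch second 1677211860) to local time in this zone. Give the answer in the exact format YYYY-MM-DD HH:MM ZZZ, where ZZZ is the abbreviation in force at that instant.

2023-02-24 00:41 EEV

Query: 2023-02-24 04:11 UTC
Rule 5/5 (EEV, -03:30): 2023-02-05 05:40 UTC ≤ query < +∞
4·60 + 11 - 210 = 41 min
41 = 0·1440 + 41; 41 = 0·60 + 41 → 00:41, same day
→ 2023-02-24 00:41 EEV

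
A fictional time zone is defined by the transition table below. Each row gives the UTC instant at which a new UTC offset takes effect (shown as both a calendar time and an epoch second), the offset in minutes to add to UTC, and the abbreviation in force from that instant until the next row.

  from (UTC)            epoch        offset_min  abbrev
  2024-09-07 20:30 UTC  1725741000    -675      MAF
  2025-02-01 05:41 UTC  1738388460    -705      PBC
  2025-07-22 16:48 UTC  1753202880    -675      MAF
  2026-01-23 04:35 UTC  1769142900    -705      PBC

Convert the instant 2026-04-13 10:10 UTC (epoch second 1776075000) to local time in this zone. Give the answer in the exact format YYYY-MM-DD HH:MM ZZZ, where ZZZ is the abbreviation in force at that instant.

2026-04-12 22:25 PBC

Query: 2026-04-13 10:10 UTC
Rule 4/4 (PBC, -11:45): 2026-01-23 04:35 UTC ≤ query < +∞
10·60 + 10 - 705 = -95 min
-95 = -1·1440 + 1345; 1345 = 22·60 + 25 → 22:25, 2026-04-13 - 1 day = 2026-04-12
→ 2026-04-12 22:25 PBC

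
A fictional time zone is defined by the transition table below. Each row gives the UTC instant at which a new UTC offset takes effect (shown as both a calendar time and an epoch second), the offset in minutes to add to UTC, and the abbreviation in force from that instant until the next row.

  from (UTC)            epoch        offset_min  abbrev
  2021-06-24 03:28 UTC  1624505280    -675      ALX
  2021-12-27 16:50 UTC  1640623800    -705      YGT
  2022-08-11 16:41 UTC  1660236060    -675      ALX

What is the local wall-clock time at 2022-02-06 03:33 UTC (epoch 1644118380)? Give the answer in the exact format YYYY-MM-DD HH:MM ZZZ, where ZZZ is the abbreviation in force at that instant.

2022-02-05 15:48 YGT

Query: 2022-02-06 03:33 UTC
Rule 2/3 (YGT, -11:45): 2021-12-27 16:50 UTC ≤ query < 2022-08-11 16:41 UTC
3·60 + 33 - 705 = -492 min
-492 = -1·1440 + 948; 948 = 15·60 + 48 → 15:48, 2022-02-06 - 1 day = 2022-02-05
→ 2022-02-05 15:48 YGT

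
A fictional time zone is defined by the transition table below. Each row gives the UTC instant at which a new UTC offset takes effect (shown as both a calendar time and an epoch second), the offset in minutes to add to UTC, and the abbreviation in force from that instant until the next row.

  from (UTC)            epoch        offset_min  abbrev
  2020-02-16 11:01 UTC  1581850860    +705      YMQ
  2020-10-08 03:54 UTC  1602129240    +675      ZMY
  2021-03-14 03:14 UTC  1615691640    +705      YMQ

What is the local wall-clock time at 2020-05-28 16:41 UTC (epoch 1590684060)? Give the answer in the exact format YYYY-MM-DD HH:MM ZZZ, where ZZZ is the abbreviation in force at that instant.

Query: 2020-05-28 16:41 UTC
Rule 1/3 (YMQ, +11:45): 2020-02-16 11:01 UTC ≤ query < 2020-10-08 03:54 UTC
16·60 + 41 + 705 = 1706 min
1706 = 1·1440 + 266; 266 = 4·60 + 26 → 04:26, 2020-05-28 + 1 day = 2020-05-29
→ 2020-05-29 04:26 YMQ

2020-05-29 04:26 YMQ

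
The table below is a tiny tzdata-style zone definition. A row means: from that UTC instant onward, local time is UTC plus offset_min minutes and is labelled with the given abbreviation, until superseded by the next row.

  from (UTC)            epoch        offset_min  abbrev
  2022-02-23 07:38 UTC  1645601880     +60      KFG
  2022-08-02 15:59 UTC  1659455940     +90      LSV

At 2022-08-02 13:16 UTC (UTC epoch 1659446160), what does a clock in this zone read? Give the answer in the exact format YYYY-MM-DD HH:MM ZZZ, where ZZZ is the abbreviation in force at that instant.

2022-08-02 14:16 KFG

Query: 2022-08-02 13:16 UTC
Rule 1/2 (KFG, +01:00): 2022-02-23 07:38 UTC ≤ query < 2022-08-02 15:59 UTC
13·60 + 16 + 60 = 856 min
856 = 0·1440 + 856; 856 = 14·60 + 16 → 14:16, same day
→ 2022-08-02 14:16 KFG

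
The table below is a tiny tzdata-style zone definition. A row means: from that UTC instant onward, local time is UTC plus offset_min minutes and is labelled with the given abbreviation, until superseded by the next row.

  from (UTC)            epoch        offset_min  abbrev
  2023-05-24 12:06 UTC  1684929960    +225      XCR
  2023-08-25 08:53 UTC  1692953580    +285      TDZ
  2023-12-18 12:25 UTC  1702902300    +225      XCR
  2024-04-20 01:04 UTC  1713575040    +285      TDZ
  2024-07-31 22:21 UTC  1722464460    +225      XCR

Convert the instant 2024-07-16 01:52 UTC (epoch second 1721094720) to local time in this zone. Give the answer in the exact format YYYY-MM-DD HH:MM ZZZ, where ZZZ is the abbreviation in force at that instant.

2024-07-16 06:37 TDZ

Query: 2024-07-16 01:52 UTC
Rule 4/5 (TDZ, +04:45): 2024-04-20 01:04 UTC ≤ query < 2024-07-31 22:21 UTC
1·60 + 52 + 285 = 397 min
397 = 0·1440 + 397; 397 = 6·60 + 37 → 06:37, same day
→ 2024-07-16 06:37 TDZ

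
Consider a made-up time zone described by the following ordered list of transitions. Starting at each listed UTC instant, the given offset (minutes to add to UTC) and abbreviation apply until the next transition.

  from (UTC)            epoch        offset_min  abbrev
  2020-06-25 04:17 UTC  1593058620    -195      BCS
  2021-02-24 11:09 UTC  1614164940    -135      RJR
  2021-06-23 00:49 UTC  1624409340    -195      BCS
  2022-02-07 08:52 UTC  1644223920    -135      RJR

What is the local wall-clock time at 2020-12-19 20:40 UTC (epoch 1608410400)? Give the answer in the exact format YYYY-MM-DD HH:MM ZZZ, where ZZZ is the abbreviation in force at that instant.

2020-12-19 17:25 BCS

Query: 2020-12-19 20:40 UTC
Rule 1/4 (BCS, -03:15): 2020-06-25 04:17 UTC ≤ query < 2021-02-24 11:09 UTC
20·60 + 40 - 195 = 1045 min
1045 = 0·1440 + 1045; 1045 = 17·60 + 25 → 17:25, same day
→ 2020-12-19 17:25 BCS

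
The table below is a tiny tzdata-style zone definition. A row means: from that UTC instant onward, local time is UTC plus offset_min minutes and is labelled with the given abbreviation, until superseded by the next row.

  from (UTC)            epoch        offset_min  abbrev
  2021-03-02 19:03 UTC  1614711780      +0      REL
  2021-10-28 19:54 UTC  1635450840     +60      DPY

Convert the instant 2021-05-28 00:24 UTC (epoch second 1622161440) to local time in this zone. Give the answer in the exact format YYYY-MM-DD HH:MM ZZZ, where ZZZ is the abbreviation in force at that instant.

2021-05-28 00:24 REL

Query: 2021-05-28 00:24 UTC
Rule 1/2 (REL, +00:00): 2021-03-02 19:03 UTC ≤ query < 2021-10-28 19:54 UTC
0·60 + 24 + 0 = 24 min
24 = 0·1440 + 24; 24 = 0·60 + 24 → 00:24, same day
→ 2021-05-28 00:24 REL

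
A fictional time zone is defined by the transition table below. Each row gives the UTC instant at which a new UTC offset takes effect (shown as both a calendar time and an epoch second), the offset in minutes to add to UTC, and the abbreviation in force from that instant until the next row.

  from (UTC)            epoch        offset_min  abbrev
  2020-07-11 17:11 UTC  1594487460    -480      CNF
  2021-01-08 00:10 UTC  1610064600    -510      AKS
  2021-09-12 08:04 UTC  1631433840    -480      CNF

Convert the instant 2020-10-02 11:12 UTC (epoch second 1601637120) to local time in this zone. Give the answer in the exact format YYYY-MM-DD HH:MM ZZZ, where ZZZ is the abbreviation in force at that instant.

2020-10-02 03:12 CNF

Query: 2020-10-02 11:12 UTC
Rule 1/3 (CNF, -08:00): 2020-07-11 17:11 UTC ≤ query < 2021-01-08 00:10 UTC
11·60 + 12 - 480 = 192 min
192 = 0·1440 + 192; 192 = 3·60 + 12 → 03:12, same day
→ 2020-10-02 03:12 CNF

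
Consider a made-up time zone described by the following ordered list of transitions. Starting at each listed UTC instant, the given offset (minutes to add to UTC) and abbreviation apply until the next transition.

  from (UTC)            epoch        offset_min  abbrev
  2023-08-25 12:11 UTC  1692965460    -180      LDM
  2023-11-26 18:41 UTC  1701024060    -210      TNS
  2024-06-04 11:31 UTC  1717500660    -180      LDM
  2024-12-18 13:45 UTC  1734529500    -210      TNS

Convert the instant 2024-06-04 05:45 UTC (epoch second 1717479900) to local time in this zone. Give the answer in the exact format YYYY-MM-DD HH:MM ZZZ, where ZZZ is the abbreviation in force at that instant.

Query: 2024-06-04 05:45 UTC
Rule 2/4 (TNS, -03:30): 2023-11-26 18:41 UTC ≤ query < 2024-06-04 11:31 UTC
5·60 + 45 - 210 = 135 min
135 = 0·1440 + 135; 135 = 2·60 + 15 → 02:15, same day
→ 2024-06-04 02:15 TNS

2024-06-04 02:15 TNS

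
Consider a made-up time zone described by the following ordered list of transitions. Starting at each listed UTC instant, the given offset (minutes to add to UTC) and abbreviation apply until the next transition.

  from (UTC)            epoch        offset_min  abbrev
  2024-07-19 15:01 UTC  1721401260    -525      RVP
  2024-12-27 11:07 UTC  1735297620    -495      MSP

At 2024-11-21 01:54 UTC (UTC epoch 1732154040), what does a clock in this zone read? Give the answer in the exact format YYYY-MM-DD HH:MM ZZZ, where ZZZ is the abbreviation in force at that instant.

2024-11-20 17:09 RVP

Query: 2024-11-21 01:54 UTC
Rule 1/2 (RVP, -08:45): 2024-07-19 15:01 UTC ≤ query < 2024-12-27 11:07 UTC
1·60 + 54 - 525 = -411 min
-411 = -1·1440 + 1029; 1029 = 17·60 + 9 → 17:09, 2024-11-21 - 1 day = 2024-11-20
→ 2024-11-20 17:09 RVP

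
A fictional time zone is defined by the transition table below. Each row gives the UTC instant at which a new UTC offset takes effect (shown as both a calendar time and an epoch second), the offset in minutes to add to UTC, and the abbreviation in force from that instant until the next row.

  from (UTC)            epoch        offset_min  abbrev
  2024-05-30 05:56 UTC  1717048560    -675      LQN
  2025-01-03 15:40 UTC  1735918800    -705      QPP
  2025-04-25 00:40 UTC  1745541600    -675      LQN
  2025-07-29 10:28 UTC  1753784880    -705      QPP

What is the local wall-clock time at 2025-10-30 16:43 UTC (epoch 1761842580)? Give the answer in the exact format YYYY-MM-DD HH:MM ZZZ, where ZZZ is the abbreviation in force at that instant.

Query: 2025-10-30 16:43 UTC
Rule 4/4 (QPP, -11:45): 2025-07-29 10:28 UTC ≤ query < +∞
16·60 + 43 - 705 = 298 min
298 = 0·1440 + 298; 298 = 4·60 + 58 → 04:58, same day
→ 2025-10-30 04:58 QPP

2025-10-30 04:58 QPP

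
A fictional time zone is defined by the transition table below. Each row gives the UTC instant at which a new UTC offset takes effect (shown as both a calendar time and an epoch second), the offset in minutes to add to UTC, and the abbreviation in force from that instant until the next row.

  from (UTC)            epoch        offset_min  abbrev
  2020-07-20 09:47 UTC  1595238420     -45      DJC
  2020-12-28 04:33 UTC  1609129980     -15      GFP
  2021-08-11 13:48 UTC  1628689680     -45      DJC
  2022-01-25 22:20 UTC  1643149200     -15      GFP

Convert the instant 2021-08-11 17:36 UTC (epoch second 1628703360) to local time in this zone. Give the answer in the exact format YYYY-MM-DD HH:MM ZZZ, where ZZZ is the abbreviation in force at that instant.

Query: 2021-08-11 17:36 UTC
Rule 3/4 (DJC, -00:45): 2021-08-11 13:48 UTC ≤ query < 2022-01-25 22:20 UTC
17·60 + 36 - 45 = 1011 min
1011 = 0·1440 + 1011; 1011 = 16·60 + 51 → 16:51, same day
→ 2021-08-11 16:51 DJC

2021-08-11 16:51 DJC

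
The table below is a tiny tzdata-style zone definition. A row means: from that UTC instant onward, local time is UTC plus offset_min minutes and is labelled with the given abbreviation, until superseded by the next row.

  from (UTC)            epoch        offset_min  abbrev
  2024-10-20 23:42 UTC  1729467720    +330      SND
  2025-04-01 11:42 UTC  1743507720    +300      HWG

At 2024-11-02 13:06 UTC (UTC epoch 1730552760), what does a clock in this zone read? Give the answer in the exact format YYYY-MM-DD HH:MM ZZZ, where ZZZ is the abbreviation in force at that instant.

2024-11-02 18:36 SND

Query: 2024-11-02 13:06 UTC
Rule 1/2 (SND, +05:30): 2024-10-20 23:42 UTC ≤ query < 2025-04-01 11:42 UTC
13·60 + 6 + 330 = 1116 min
1116 = 0·1440 + 1116; 1116 = 18·60 + 36 → 18:36, same day
→ 2024-11-02 18:36 SND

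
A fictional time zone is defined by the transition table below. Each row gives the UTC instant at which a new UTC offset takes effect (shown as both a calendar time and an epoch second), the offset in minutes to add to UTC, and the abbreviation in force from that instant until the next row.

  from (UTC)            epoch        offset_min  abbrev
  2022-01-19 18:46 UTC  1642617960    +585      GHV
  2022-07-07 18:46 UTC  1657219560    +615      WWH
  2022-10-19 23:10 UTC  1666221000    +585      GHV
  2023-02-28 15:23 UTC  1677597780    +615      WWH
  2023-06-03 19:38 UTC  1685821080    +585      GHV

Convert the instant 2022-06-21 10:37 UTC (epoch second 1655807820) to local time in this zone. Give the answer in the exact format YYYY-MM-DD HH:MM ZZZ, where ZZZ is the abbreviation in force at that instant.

Query: 2022-06-21 10:37 UTC
Rule 1/5 (GHV, +09:45): 2022-01-19 18:46 UTC ≤ query < 2022-07-07 18:46 UTC
10·60 + 37 + 585 = 1222 min
1222 = 0·1440 + 1222; 1222 = 20·60 + 22 → 20:22, same day
→ 2022-06-21 20:22 GHV

2022-06-21 20:22 GHV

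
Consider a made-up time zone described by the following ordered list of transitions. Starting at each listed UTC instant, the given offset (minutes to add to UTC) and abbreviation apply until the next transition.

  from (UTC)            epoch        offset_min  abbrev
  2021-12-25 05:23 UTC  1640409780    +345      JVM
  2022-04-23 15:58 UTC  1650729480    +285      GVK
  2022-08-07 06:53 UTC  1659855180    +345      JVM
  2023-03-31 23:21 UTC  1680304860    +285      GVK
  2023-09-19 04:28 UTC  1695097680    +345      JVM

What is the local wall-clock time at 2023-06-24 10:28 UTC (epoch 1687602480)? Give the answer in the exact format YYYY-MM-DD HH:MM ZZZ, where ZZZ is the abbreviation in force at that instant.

2023-06-24 15:13 GVK

Query: 2023-06-24 10:28 UTC
Rule 4/5 (GVK, +04:45): 2023-03-31 23:21 UTC ≤ query < 2023-09-19 04:28 UTC
10·60 + 28 + 285 = 913 min
913 = 0·1440 + 913; 913 = 15·60 + 13 → 15:13, same day
→ 2023-06-24 15:13 GVK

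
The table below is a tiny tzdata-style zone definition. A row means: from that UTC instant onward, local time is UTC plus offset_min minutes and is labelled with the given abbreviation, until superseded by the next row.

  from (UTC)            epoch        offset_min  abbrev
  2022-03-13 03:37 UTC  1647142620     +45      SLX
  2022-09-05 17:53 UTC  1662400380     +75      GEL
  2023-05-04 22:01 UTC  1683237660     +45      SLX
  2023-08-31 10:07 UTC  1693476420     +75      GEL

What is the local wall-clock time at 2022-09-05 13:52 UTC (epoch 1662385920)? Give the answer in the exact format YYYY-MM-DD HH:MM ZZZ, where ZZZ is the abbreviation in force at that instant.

2022-09-05 14:37 SLX

Query: 2022-09-05 13:52 UTC
Rule 1/4 (SLX, +00:45): 2022-03-13 03:37 UTC ≤ query < 2022-09-05 17:53 UTC
13·60 + 52 + 45 = 877 min
877 = 0·1440 + 877; 877 = 14·60 + 37 → 14:37, same day
→ 2022-09-05 14:37 SLX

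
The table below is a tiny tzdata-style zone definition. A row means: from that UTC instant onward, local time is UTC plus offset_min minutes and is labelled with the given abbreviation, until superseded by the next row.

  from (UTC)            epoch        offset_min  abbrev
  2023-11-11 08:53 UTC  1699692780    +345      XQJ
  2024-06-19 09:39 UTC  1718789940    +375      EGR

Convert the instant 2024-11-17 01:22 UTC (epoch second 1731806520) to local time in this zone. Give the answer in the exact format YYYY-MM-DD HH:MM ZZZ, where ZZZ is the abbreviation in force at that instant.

2024-11-17 07:37 EGR

Query: 2024-11-17 01:22 UTC
Rule 2/2 (EGR, +06:15): 2024-06-19 09:39 UTC ≤ query < +∞
1·60 + 22 + 375 = 457 min
457 = 0·1440 + 457; 457 = 7·60 + 37 → 07:37, same day
→ 2024-11-17 07:37 EGR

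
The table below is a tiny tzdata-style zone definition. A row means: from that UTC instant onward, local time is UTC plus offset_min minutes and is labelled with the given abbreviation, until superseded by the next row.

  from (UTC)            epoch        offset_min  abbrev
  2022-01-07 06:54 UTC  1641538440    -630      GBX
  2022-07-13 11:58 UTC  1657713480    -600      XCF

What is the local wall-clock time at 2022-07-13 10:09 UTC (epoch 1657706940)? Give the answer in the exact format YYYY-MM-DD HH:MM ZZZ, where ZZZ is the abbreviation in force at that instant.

2022-07-12 23:39 GBX

Query: 2022-07-13 10:09 UTC
Rule 1/2 (GBX, -10:30): 2022-01-07 06:54 UTC ≤ query < 2022-07-13 11:58 UTC
10·60 + 9 - 630 = -21 min
-21 = -1·1440 + 1419; 1419 = 23·60 + 39 → 23:39, 2022-07-13 - 1 day = 2022-07-12
→ 2022-07-12 23:39 GBX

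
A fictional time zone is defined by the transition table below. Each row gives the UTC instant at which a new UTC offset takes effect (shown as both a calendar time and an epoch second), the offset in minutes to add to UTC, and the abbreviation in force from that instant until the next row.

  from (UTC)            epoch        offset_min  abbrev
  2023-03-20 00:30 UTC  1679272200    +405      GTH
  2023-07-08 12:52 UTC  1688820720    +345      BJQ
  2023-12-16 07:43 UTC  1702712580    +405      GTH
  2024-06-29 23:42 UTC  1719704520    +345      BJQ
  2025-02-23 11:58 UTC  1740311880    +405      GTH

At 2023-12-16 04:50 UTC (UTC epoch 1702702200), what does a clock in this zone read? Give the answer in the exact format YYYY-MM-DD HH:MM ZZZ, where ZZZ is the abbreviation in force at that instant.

2023-12-16 10:35 BJQ

Query: 2023-12-16 04:50 UTC
Rule 2/5 (BJQ, +05:45): 2023-07-08 12:52 UTC ≤ query < 2023-12-16 07:43 UTC
4·60 + 50 + 345 = 635 min
635 = 0·1440 + 635; 635 = 10·60 + 35 → 10:35, same day
→ 2023-12-16 10:35 BJQ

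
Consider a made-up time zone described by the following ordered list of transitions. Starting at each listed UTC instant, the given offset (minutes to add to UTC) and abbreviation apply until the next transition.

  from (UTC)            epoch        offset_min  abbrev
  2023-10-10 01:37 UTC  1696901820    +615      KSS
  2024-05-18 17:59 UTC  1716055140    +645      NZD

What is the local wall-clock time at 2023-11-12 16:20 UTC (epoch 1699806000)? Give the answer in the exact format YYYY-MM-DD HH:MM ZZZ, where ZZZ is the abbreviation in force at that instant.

2023-11-13 02:35 KSS

Query: 2023-11-12 16:20 UTC
Rule 1/2 (KSS, +10:15): 2023-10-10 01:37 UTC ≤ query < 2024-05-18 17:59 UTC
16·60 + 20 + 615 = 1595 min
1595 = 1·1440 + 155; 155 = 2·60 + 35 → 02:35, 2023-11-12 + 1 day = 2023-11-13
→ 2023-11-13 02:35 KSS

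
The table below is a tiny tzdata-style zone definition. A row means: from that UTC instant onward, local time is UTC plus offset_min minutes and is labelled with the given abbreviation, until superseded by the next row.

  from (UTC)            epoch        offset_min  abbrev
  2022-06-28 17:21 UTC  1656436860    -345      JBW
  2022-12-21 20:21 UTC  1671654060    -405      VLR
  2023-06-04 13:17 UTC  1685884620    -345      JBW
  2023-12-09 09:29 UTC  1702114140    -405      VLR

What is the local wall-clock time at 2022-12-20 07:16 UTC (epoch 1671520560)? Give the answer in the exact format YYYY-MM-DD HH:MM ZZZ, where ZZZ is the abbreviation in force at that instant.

Query: 2022-12-20 07:16 UTC
Rule 1/4 (JBW, -05:45): 2022-06-28 17:21 UTC ≤ query < 2022-12-21 20:21 UTC
7·60 + 16 - 345 = 91 min
91 = 0·1440 + 91; 91 = 1·60 + 31 → 01:31, same day
→ 2022-12-20 01:31 JBW

2022-12-20 01:31 JBW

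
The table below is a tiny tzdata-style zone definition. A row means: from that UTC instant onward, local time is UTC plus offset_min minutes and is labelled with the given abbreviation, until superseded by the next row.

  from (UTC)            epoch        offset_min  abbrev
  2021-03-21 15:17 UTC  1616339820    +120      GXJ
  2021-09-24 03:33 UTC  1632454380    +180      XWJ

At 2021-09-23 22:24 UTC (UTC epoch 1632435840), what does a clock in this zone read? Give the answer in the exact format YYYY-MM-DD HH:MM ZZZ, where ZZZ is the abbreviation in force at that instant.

Query: 2021-09-23 22:24 UTC
Rule 1/2 (GXJ, +02:00): 2021-03-21 15:17 UTC ≤ query < 2021-09-24 03:33 UTC
22·60 + 24 + 120 = 1464 min
1464 = 1·1440 + 24; 24 = 0·60 + 24 → 00:24, 2021-09-23 + 1 day = 2021-09-24
→ 2021-09-24 00:24 GXJ

2021-09-24 00:24 GXJ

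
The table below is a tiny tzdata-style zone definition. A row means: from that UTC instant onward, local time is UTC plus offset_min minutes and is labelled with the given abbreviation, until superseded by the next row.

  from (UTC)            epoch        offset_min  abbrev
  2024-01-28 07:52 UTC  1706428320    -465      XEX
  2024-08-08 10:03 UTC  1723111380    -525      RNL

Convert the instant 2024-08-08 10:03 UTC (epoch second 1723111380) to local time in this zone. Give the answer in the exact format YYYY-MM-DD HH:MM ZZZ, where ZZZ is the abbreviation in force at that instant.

2024-08-08 01:18 RNL

Query: 2024-08-08 10:03 UTC
Rule 2/2 (RNL, -08:45): 2024-08-08 10:03 UTC ≤ query < +∞
10·60 + 3 - 525 = 78 min
78 = 0·1440 + 78; 78 = 1·60 + 18 → 01:18, same day
→ 2024-08-08 01:18 RNL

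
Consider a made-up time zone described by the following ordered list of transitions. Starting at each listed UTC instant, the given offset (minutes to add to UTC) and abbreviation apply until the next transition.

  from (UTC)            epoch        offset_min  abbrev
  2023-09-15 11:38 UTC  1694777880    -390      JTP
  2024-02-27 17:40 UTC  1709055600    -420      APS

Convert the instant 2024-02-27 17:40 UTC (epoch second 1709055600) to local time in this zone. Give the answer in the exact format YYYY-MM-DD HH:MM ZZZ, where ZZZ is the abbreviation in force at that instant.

Query: 2024-02-27 17:40 UTC
Rule 2/2 (APS, -07:00): 2024-02-27 17:40 UTC ≤ query < +∞
17·60 + 40 - 420 = 640 min
640 = 0·1440 + 640; 640 = 10·60 + 40 → 10:40, same day
→ 2024-02-27 10:40 APS

2024-02-27 10:40 APS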